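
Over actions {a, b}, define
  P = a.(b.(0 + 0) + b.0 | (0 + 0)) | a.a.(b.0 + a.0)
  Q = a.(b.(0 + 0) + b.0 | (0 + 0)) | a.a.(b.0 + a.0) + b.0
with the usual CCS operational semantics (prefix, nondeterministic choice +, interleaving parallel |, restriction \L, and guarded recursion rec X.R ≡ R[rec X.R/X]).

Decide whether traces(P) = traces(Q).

LTS(P): 16 reachable states
  u0 = a.(b.(0 + 0) + b.0 | (0 + 0)) | a.a.(b.0 + a.0) ⊢ —a→ u1, —a→ u2
  u1 = (b.(0 + 0) + b.0 | (0 + 0)) | a.a.(b.0 + a.0) ⊢ —a→ u3, —b→ u4, —b→ u5
  u2 = a.(b.(0 + 0) + b.0 | (0 + 0)) | a.(b.0 + a.0) ⊢ —a→ u3, —a→ u6
  u3 = (b.(0 + 0) + b.0 | (0 + 0)) | a.(b.0 + a.0) ⊢ —a→ u7, —b→ u8, —b→ u9
  u4 = (0 + 0) | a.a.(b.0 + a.0) ⊢ —a→ u8
  u5 = 0 | (0 + 0) | a.a.(b.0 + a.0) ⊢ —a→ u9
  u6 = a.(b.(0 + 0) + b.0 | (0 + 0)) | (b.0 + a.0) ⊢ —a→ u10, —a→ u7, —b→ u10
  u7 = (b.(0 + 0) + b.0 | (0 + 0)) | (b.0 + a.0) ⊢ —a→ u11, —b→ u11, —b→ u12, —b→ u13
  u8 = (0 + 0) | a.(b.0 + a.0) ⊢ —a→ u12
  u9 = 0 | (0 + 0) | a.(b.0 + a.0) ⊢ —a→ u13
  u10 = a.(b.(0 + 0) + b.0 | (0 + 0)) | 0 ⊢ —a→ u11
  u11 = (b.(0 + 0) + b.0 | (0 + 0)) | 0 ⊢ —b→ u14, —b→ u15
  u12 = (0 + 0) | (b.0 + a.0) ⊢ —a→ u14, —b→ u14
  u13 = 0 | (0 + 0) | (b.0 + a.0) ⊢ —a→ u15, —b→ u15
  u14 = (0 + 0) | 0 ⊢ ·
  u15 = 0 | (0 + 0) | 0 ⊢ ·
LTS(Q): 17 reachable states
  v0 = a.(b.(0 + 0) + b.0 | (0 + 0)) | a.a.(b.0 + a.0) + b.0 ⊢ —a→ v1, —a→ v2, —b→ v3
  v1 = (b.(0 + 0) + b.0 | (0 + 0)) | a.a.(b.0 + a.0) ⊢ —a→ v4, —b→ v5, —b→ v6
  v2 = a.(b.(0 + 0) + b.0 | (0 + 0)) | a.(b.0 + a.0) ⊢ —a→ v4, —a→ v7
  v3 = 0 ⊢ ·
  v4 = (b.(0 + 0) + b.0 | (0 + 0)) | a.(b.0 + a.0) ⊢ —a→ v8, —b→ v10, —b→ v9
  v5 = (0 + 0) | a.a.(b.0 + a.0) ⊢ —a→ v9
  v6 = 0 | (0 + 0) | a.a.(b.0 + a.0) ⊢ —a→ v10
  v7 = a.(b.(0 + 0) + b.0 | (0 + 0)) | (b.0 + a.0) ⊢ —a→ v11, —a→ v8, —b→ v11
  v8 = (b.(0 + 0) + b.0 | (0 + 0)) | (b.0 + a.0) ⊢ —a→ v12, —b→ v12, —b→ v13, —b→ v14
  v9 = (0 + 0) | a.(b.0 + a.0) ⊢ —a→ v13
  v10 = 0 | (0 + 0) | a.(b.0 + a.0) ⊢ —a→ v14
  v11 = a.(b.(0 + 0) + b.0 | (0 + 0)) | 0 ⊢ —a→ v12
  v12 = (b.(0 + 0) + b.0 | (0 + 0)) | 0 ⊢ —b→ v15, —b→ v16
  v13 = (0 + 0) | (b.0 + a.0) ⊢ —a→ v15, —b→ v15
  v14 = 0 | (0 + 0) | (b.0 + a.0) ⊢ —a→ v16, —b→ v16
  v15 = (0 + 0) | 0 ⊢ ·
  v16 = 0 | (0 + 0) | 0 ⊢ ·
Trace ⟨b⟩ through Q, begin at {v0}:
  step 1 (b): {v3}
  ✓ Q
Trace ⟨b⟩ through P, begin at {u0}:
  step 1 (b): ∅ (P stuck)

traces(P) ≠ traces(Q) — witness ⟨b⟩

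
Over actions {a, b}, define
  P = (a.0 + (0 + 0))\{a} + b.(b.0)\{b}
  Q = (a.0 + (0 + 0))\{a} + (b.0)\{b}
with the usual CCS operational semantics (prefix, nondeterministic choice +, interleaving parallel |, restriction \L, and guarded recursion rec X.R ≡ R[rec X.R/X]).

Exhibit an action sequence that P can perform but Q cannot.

LTS(P): 2 reachable states
  m0 = (a.0 + (0 + 0))\{a} + b.(b.0)\{b} → -b-> m1
  m1 = (b.0)\{b} → stopped
LTS(Q): 1 reachable states
  n0 = (a.0 + (0 + 0))\{a} + (b.0)\{b} → stopped
Run σ = ⟨b⟩ on P: start {m0}
  after b @ step 1: {m1}
  ✓ P
Run σ = ⟨b⟩ on Q: start {n0}
  after b @ step 1: no successor for Q

b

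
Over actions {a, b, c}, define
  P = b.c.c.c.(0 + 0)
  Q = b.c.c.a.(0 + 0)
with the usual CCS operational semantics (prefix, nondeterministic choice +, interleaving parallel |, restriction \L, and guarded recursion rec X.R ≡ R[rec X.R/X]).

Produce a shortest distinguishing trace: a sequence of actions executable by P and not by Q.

bccc

P's transition system — 5 states:
  p0 = b.c.c.c.(0 + 0) → =b=> p1
  p1 = c.c.c.(0 + 0) → =c=> p2
  p2 = c.c.(0 + 0) → =c=> p3
  p3 = c.(0 + 0) → =c=> p4
  p4 = 0 + 0 → (no moves)
Q's transition system — 5 states:
  q0 = b.c.c.a.(0 + 0) → =b=> q1
  q1 = c.c.a.(0 + 0) → =c=> q2
  q2 = c.a.(0 + 0) → =c=> q3
  q3 = a.(0 + 0) → =a=> q4
  q4 = 0 + 0 → (no moves)
Run σ = ⟨bccc⟩ on P: start {p0}
  after b @ step 1: {p1}
  after c @ step 2: {p2}
  after c @ step 3: {p3}
  after c @ step 4: {p4}
  ✓ P
Run σ = ⟨bccc⟩ on Q: start {q0}
  after b @ step 1: {q1}
  after c @ step 2: {q2}
  after c @ step 3: {q3}
  after c @ step 4: no successor for Q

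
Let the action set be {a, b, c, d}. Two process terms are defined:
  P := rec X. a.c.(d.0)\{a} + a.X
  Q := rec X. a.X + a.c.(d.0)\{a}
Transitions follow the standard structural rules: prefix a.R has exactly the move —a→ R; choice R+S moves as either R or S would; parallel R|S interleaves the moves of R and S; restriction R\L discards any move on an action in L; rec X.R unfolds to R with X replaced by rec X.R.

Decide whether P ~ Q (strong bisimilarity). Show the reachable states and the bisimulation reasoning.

P ~ Q

P's transition system — 4 states:
  m0 = rec X. a.c.(d.0)\{a} + a.X | =a=> m0, =a=> m1
  m1 = c.(d.0)\{a} | =c=> m2
  m2 = (d.0)\{a} | =d=> m3
  m3 = 0\{a} | ·
Q's transition system — 4 states:
  n0 = rec X. a.X + a.c.(d.0)\{a} | =a=> n0, =a=> n1
  n1 = c.(d.0)\{a} | =c=> n2
  n2 = (d.0)\{a} | =d=> n3
  n3 = 0\{a} | ·
Coarsest stable partition (strong bisimilarity classes):
  B0 = {m0, n0}
  B1 = {m1, n1}
  B2 = {m2, n2}
  B3 = {m3, n3}
m0 ∈ B0, n0 ∈ B0 → same block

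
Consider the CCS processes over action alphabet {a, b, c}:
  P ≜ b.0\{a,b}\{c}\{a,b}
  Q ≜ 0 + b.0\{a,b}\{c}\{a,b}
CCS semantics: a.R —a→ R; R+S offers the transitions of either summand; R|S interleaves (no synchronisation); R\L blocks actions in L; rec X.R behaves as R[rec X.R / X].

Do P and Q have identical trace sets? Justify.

trace-equivalent

LTS(P): 2 reachable states
  s0 = b.0\{a,b}\{c}\{a,b} ⊢ =b=> s1
  s1 = 0\{a,b}\{c}\{a,b} ⊢ stopped
LTS(Q): 2 reachable states
  t0 = 0 + b.0\{a,b}\{c}\{a,b} ⊢ =b=> t1
  t1 = 0\{a,b}\{c}\{a,b} ⊢ stopped
Partition-refinement fixed point:
  B0 = {s0, t0}
  B1 = {s1, t1}
s0 ∈ B0, t0 ∈ B0 → same block
Bisimilar ⇒ trace-equivalent.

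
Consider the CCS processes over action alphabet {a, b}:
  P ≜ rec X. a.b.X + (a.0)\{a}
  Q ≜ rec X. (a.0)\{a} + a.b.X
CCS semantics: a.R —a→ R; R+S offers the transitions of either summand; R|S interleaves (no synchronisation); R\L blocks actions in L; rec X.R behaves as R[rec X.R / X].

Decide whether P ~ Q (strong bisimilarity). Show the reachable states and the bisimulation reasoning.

P ~ Q

Reachable graph of P (2 states):
  s0 = rec X. a.b.X + (a.0)\{a} ⊢ --a--▸ s1
  s1 = b.(rec X. a.b.X + (a.0)\{a}) ⊢ --b--▸ s0
Reachable graph of Q (2 states):
  t0 = rec X. (a.0)\{a} + a.b.X ⊢ --a--▸ t1
  t1 = b.(rec X. (a.0)\{a} + a.b.X) ⊢ --b--▸ t0
Partition-refinement fixed point:
  B0 = {s0, t0}
  B1 = {s1, t1}
s0 ∈ B0, t0 ∈ B0 → same block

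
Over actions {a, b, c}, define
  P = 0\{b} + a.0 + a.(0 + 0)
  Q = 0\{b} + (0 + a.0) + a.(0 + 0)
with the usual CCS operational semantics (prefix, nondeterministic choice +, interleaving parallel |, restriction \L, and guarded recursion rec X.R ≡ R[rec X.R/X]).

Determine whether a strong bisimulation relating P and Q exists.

LTS(P): 3 reachable states
  u0 = 0\{b} + a.0 + a.(0 + 0) → ··a··> u1, ··a··> u2
  u1 = 0 → (no moves)
  u2 = 0 + 0 → (no moves)
LTS(Q): 3 reachable states
  v0 = 0\{b} + (0 + a.0) + a.(0 + 0) → ··a··> v1, ··a··> v2
  v1 = 0 → (no moves)
  v2 = 0 + 0 → (no moves)
Coarsest stable partition (strong bisimilarity classes):
  B0 = {u0, v0}
  B1 = {u1, u2, v1, v2}
u0 ∈ B0, v0 ∈ B0 → same block

YES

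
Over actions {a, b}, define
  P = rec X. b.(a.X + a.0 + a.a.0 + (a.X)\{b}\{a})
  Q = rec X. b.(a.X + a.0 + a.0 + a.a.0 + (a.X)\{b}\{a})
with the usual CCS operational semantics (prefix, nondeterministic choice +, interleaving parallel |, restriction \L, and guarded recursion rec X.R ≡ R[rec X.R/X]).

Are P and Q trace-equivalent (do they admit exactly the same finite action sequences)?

traces(P) = traces(Q)

LTS(P): 4 reachable states
  u0 = rec X. b.(a.X + a.0 + a.a.0 + (a.X)\{b}\{a}) ⊢ ··b··> u1
  u1 = a.(rec X. b.(a.X + a.0 + a.a.0 + (a.X)\{b}\{a})) + a.0 + a.a.0 + (a.(rec X. b.(a.X + a.0 + a.a.0 + (a.X)\{b}\{a})))\{b}\{a} ⊢ ··a··> u0, ··a··> u2, ··a··> u3
  u2 = 0 ⊢ (no moves)
  u3 = a.0 ⊢ ··a··> u2
LTS(Q): 4 reachable states
  v0 = rec X. b.(a.X + a.0 + a.0 + a.a.0 + (a.X)\{b}\{a}) ⊢ ··b··> v1
  v1 = a.(rec X. b.(a.X + a.0 + a.0 + a.a.0 + (a.X)\{b}\{a})) + a.0 + a.0 + a.a.0 + (a.(rec X. b.(a.X + a.0 + a.0 + a.a.0 + (a.X)\{b}\{a})))\{b}\{a} ⊢ ··a··> v0, ··a··> v2, ··a··> v3
  v2 = 0 ⊢ (no moves)
  v3 = a.0 ⊢ ··a··> v2
Coarsest stable partition (strong bisimilarity classes):
  B0 = {u0, v0}
  B1 = {u1, v1}
  B2 = {u2, v2}
  B3 = {u3, v3}
u0 ∈ B0, v0 ∈ B0 → same block
Bisimilar ⇒ trace-equivalent.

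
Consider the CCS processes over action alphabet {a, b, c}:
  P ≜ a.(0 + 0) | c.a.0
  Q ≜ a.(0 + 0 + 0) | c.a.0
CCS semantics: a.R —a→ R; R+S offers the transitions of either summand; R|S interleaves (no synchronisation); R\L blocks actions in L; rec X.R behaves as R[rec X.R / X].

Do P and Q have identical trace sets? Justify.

Reachable graph of P (6 states):
  p0 = a.(0 + 0) | c.a.0 :: ··a··> p1, ··c··> p2
  p1 = (0 + 0) | c.a.0 :: ··c··> p3
  p2 = a.(0 + 0) | a.0 :: ··a··> p3, ··a··> p4
  p3 = (0 + 0) | a.0 :: ··a··> p5
  p4 = a.(0 + 0) | 0 :: ··a··> p5
  p5 = (0 + 0) | 0 :: ·
Reachable graph of Q (6 states):
  q0 = a.(0 + 0 + 0) | c.a.0 :: ··a··> q1, ··c··> q2
  q1 = (0 + 0 + 0) | c.a.0 :: ··c··> q3
  q2 = a.(0 + 0 + 0) | a.0 :: ··a··> q3, ··a··> q4
  q3 = (0 + 0 + 0) | a.0 :: ··a··> q5
  q4 = a.(0 + 0 + 0) | 0 :: ··a··> q5
  q5 = (0 + 0 + 0) | 0 :: ·
Partition-refinement fixed point:
  B0 = {p0, q0}
  B1 = {p2, q2}
  B2 = {p3, p4, q3, q4}
  B3 = {p5, q5}
  B4 = {p1, q1}
p0 ∈ B0, q0 ∈ B0 → same block
Bisimilar ⇒ trace-equivalent.

YES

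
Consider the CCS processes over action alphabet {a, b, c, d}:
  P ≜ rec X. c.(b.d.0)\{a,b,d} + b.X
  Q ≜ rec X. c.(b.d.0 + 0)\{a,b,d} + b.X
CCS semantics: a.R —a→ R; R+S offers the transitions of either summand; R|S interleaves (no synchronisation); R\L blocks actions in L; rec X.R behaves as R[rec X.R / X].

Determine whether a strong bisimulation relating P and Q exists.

P's transition system — 2 states:
  p0 = rec X. c.(b.d.0)\{a,b,d} + b.X | —b→ p0, —c→ p1
  p1 = (b.d.0)\{a,b,d} | ∅
Q's transition system — 2 states:
  q0 = rec X. c.(b.d.0 + 0)\{a,b,d} + b.X | —b→ q0, —c→ q1
  q1 = (b.d.0 + 0)\{a,b,d} | ∅
Coarsest stable partition (strong bisimilarity classes):
  B0 = {p0, q0}
  B1 = {p1, q1}
p0 ∈ B0, q0 ∈ B0 → same block

P ~ Q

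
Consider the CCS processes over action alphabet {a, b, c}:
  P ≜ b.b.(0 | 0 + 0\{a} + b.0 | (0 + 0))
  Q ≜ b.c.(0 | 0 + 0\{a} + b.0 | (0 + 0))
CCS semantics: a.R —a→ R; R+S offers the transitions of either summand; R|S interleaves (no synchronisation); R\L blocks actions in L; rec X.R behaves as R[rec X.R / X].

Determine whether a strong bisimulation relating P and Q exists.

Reachable graph of P (4 states):
  m0 = b.b.(0 | 0 + 0\{a} + b.0 | (0 + 0)) | ··b··> m1
  m1 = b.(0 | 0 + 0\{a} + b.0 | (0 + 0)) | ··b··> m2
  m2 = 0 | 0 + 0\{a} + b.0 | (0 + 0) | ··b··> m3
  m3 = 0 | (0 + 0) | (no moves)
Reachable graph of Q (4 states):
  n0 = b.c.(0 | 0 + 0\{a} + b.0 | (0 + 0)) | ··b··> n1
  n1 = c.(0 | 0 + 0\{a} + b.0 | (0 + 0)) | ··c··> n2
  n2 = 0 | 0 + 0\{a} + b.0 | (0 + 0) | ··b··> n3
  n3 = 0 | (0 + 0) | (no moves)
Bisimilarity quotient blocks:
  B0 = {m0}
  B1 = {m1}
  B2 = {m2, n2}
  B3 = {m3, n3}
  B4 = {n0}
  B5 = {n1}
m0 ∈ B0, n0 ∈ B4 → different blocks

not bisimilar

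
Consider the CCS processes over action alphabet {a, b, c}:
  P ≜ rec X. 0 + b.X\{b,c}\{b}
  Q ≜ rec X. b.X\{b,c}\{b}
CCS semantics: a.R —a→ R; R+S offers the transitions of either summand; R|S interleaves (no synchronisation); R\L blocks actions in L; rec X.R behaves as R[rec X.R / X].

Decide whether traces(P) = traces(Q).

YES

LTS(P): 2 reachable states
  s0 = rec X. 0 + b.X\{b,c}\{b} :: --b--▸ s1
  s1 = (rec X. 0 + b.X\{b,c}\{b})\{b,c}\{b} :: stopped
LTS(Q): 2 reachable states
  t0 = rec X. b.X\{b,c}\{b} :: --b--▸ t1
  t1 = (rec X. b.X\{b,c}\{b})\{b,c}\{b} :: stopped
Bisimilarity quotient blocks:
  B0 = {s0, t0}
  B1 = {s1, t1}
s0 ∈ B0, t0 ∈ B0 → same block
Bisimilar ⇒ trace-equivalent.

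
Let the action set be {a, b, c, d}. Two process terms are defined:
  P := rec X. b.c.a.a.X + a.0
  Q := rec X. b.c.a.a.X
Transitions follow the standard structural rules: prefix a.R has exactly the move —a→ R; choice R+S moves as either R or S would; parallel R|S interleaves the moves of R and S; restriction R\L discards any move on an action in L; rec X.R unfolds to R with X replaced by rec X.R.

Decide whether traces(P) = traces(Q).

traces(P) ≠ traces(Q) — witness ⟨a⟩

Reachable graph of P (5 states):
  p0 = rec X. b.c.a.a.X + a.0 → --a--▸ p1, --b--▸ p2
  p1 = 0 → ·
  p2 = c.a.a.(rec X. b.c.a.a.X + a.0) → --c--▸ p3
  p3 = a.a.(rec X. b.c.a.a.X + a.0) → --a--▸ p4
  p4 = a.(rec X. b.c.a.a.X + a.0) → --a--▸ p0
Reachable graph of Q (4 states):
  q0 = rec X. b.c.a.a.X → --b--▸ q1
  q1 = c.a.a.(rec X. b.c.a.a.X) → --c--▸ q2
  q2 = a.a.(rec X. b.c.a.a.X) → --a--▸ q3
  q3 = a.(rec X. b.c.a.a.X) → --a--▸ q0
Executing a from P (initial set {p0}):
  step 1 (a): {p1}
  — P admits the full trace.
Executing a from Q (initial set {q0}):
  step 1 (a): ∅ (Q stuck)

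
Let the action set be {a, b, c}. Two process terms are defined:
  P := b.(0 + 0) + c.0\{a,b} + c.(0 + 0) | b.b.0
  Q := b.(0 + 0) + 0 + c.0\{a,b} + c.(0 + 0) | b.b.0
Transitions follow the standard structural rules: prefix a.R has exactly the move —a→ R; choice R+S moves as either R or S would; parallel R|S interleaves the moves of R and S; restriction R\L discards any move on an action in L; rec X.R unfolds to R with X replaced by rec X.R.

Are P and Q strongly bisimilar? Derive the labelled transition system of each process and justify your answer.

P ~ Q

P's transition system — 8 states:
  u0 = b.(0 + 0) + c.0\{a,b} + c.(0 + 0) | b.b.0 :: ··b··> u1, ··b··> u2, ··c··> u3, ··c··> u4
  u1 = 0 + 0 :: ·
  u2 = c.(0 + 0) | b.0 :: ··b··> u5, ··c··> u6
  u3 = (0 + 0) | b.b.0 :: ··b··> u6
  u4 = 0\{a,b} :: ·
  u5 = c.(0 + 0) | 0 :: ··c··> u7
  u6 = (0 + 0) | b.0 :: ··b··> u7
  u7 = (0 + 0) | 0 :: ·
Q's transition system — 8 states:
  v0 = b.(0 + 0) + 0 + c.0\{a,b} + c.(0 + 0) | b.b.0 :: ··b··> v1, ··b··> v2, ··c··> v3, ··c··> v4
  v1 = 0 + 0 :: ·
  v2 = c.(0 + 0) | b.0 :: ··b··> v5, ··c··> v6
  v3 = (0 + 0) | b.b.0 :: ··b··> v6
  v4 = 0\{a,b} :: ·
  v5 = c.(0 + 0) | 0 :: ··c··> v7
  v6 = (0 + 0) | b.0 :: ··b··> v7
  v7 = (0 + 0) | 0 :: ·
Bisimilarity quotient blocks:
  B0 = {u0, v0}
  B1 = {u3, v3}
  B2 = {u6, v6}
  B3 = {u1, u4, u7, v1, v4, v7}
  B4 = {u2, v2}
  B5 = {u5, v5}
u0 ∈ B0, v0 ∈ B0 → same block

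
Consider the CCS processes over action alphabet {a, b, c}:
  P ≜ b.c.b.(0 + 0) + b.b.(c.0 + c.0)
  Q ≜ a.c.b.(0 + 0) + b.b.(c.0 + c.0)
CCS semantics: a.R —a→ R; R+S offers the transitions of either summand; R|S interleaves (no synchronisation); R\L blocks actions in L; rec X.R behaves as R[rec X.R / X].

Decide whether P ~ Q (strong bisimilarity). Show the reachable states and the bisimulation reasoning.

not bisimilar

Reachable graph of P (7 states):
  p0 = b.c.b.(0 + 0) + b.b.(c.0 + c.0) | --b--▸ p1, --b--▸ p2
  p1 = b.(c.0 + c.0) | --b--▸ p3
  p2 = c.b.(0 + 0) | --c--▸ p4
  p3 = c.0 + c.0 | --c--▸ p5
  p4 = b.(0 + 0) | --b--▸ p6
  p5 = 0 | deadlocked
  p6 = 0 + 0 | deadlocked
Reachable graph of Q (7 states):
  q0 = a.c.b.(0 + 0) + b.b.(c.0 + c.0) | --a--▸ q1, --b--▸ q2
  q1 = c.b.(0 + 0) | --c--▸ q3
  q2 = b.(c.0 + c.0) | --b--▸ q4
  q3 = b.(0 + 0) | --b--▸ q5
  q4 = c.0 + c.0 | --c--▸ q6
  q5 = 0 + 0 | deadlocked
  q6 = 0 | deadlocked
Bisimilarity quotient blocks:
  B0 = {p0}
  B1 = {p1, q2}
  B2 = {p3, q4}
  B3 = {p5, p6, q5, q6}
  B4 = {p2, q1}
  B5 = {p4, q3}
  B6 = {q0}
p0 ∈ B0, q0 ∈ B6 → different blocks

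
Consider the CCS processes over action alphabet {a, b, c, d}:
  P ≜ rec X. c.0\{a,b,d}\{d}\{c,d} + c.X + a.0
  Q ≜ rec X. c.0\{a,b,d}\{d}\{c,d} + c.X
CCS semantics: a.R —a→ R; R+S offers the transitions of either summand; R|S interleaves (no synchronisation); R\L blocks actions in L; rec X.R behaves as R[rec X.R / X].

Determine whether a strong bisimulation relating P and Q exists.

LTS(P): 3 reachable states
  s0 = rec X. c.0\{a,b,d}\{d}\{c,d} + c.X + a.0 :: =a=> s1, =c=> s0, =c=> s2
  s1 = 0 :: ∅
  s2 = 0\{a,b,d}\{d}\{c,d} :: ∅
LTS(Q): 2 reachable states
  t0 = rec X. c.0\{a,b,d}\{d}\{c,d} + c.X :: =c=> t0, =c=> t1
  t1 = 0\{a,b,d}\{d}\{c,d} :: ∅
Partition-refinement fixed point:
  B0 = {s0}
  B1 = {s1, s2, t1}
  B2 = {t0}
s0 ∈ B0, t0 ∈ B2 → different blocks

not bisimilar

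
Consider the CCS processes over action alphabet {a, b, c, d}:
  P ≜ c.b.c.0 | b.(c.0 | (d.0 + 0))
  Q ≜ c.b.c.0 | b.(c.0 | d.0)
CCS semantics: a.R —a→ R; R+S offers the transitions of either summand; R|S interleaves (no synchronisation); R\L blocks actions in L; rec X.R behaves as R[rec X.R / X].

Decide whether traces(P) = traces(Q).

Reachable graph of P (20 states):
  s0 = c.b.c.0 | b.(c.0 | (d.0 + 0)) ⊢ --b--▸ s1, --c--▸ s2
  s1 = c.b.c.0 | (c.0 | (d.0 + 0)) ⊢ --c--▸ s3, --c--▸ s4, --d--▸ s5
  s2 = b.c.0 | b.(c.0 | (d.0 + 0)) ⊢ --b--▸ s3, --b--▸ s6
  s3 = b.c.0 | (c.0 | (d.0 + 0)) ⊢ --b--▸ s7, --c--▸ s8, --d--▸ s9
  s4 = c.b.c.0 | (0 | (d.0 + 0)) ⊢ --c--▸ s8, --d--▸ s10
  s5 = c.b.c.0 | (c.0 | 0) ⊢ --c--▸ s10, --c--▸ s9
  s6 = c.0 | b.(c.0 | (d.0 + 0)) ⊢ --b--▸ s7, --c--▸ s11
  s7 = c.0 | (c.0 | (d.0 + 0)) ⊢ --c--▸ s12, --c--▸ s13, --d--▸ s14
  s8 = b.c.0 | (0 | (d.0 + 0)) ⊢ --b--▸ s13, --d--▸ s15
  s9 = b.c.0 | (c.0 | 0) ⊢ --b--▸ s14, --c--▸ s15
  s10 = c.b.c.0 | (0 | 0) ⊢ --c--▸ s15
  s11 = 0 | b.(c.0 | (d.0 + 0)) ⊢ --b--▸ s12
  s12 = 0 | (c.0 | (d.0 + 0)) ⊢ --c--▸ s16, --d--▸ s17
  s13 = c.0 | (0 | (d.0 + 0)) ⊢ --c--▸ s16, --d--▸ s18
  s14 = c.0 | (c.0 | 0) ⊢ --c--▸ s17, --c--▸ s18
  s15 = b.c.0 | (0 | 0) ⊢ --b--▸ s18
  s16 = 0 | (0 | (d.0 + 0)) ⊢ --d--▸ s19
  s17 = 0 | (c.0 | 0) ⊢ --c--▸ s19
  s18 = c.0 | (0 | 0) ⊢ --c--▸ s19
  s19 = 0 | (0 | 0) ⊢ stopped
Reachable graph of Q (20 states):
  t0 = c.b.c.0 | b.(c.0 | d.0) ⊢ --b--▸ t1, --c--▸ t2
  t1 = c.b.c.0 | (c.0 | d.0) ⊢ --c--▸ t3, --c--▸ t4, --d--▸ t5
  t2 = b.c.0 | b.(c.0 | d.0) ⊢ --b--▸ t3, --b--▸ t6
  t3 = b.c.0 | (c.0 | d.0) ⊢ --b--▸ t7, --c--▸ t8, --d--▸ t9
  t4 = c.b.c.0 | (0 | d.0) ⊢ --c--▸ t8, --d--▸ t10
  t5 = c.b.c.0 | (c.0 | 0) ⊢ --c--▸ t10, --c--▸ t9
  t6 = c.0 | b.(c.0 | d.0) ⊢ --b--▸ t7, --c--▸ t11
  t7 = c.0 | (c.0 | d.0) ⊢ --c--▸ t12, --c--▸ t13, --d--▸ t14
  t8 = b.c.0 | (0 | d.0) ⊢ --b--▸ t13, --d--▸ t15
  t9 = b.c.0 | (c.0 | 0) ⊢ --b--▸ t14, --c--▸ t15
  t10 = c.b.c.0 | (0 | 0) ⊢ --c--▸ t15
  t11 = 0 | b.(c.0 | d.0) ⊢ --b--▸ t12
  t12 = 0 | (c.0 | d.0) ⊢ --c--▸ t16, --d--▸ t17
  t13 = c.0 | (0 | d.0) ⊢ --c--▸ t16, --d--▸ t18
  t14 = c.0 | (c.0 | 0) ⊢ --c--▸ t17, --c--▸ t18
  t15 = b.c.0 | (0 | 0) ⊢ --b--▸ t18
  t16 = 0 | (0 | d.0) ⊢ --d--▸ t19
  t17 = 0 | (c.0 | 0) ⊢ --c--▸ t19
  t18 = c.0 | (0 | 0) ⊢ --c--▸ t19
  t19 = 0 | (0 | 0) ⊢ stopped
Partition-refinement fixed point:
  B0 = {s0, t0}
  B1 = {s1, t1}
  B2 = {s5, t5}
  B3 = {s9, t9}
  B4 = {s14, t14}
  B5 = {s17, s18, t17, t18}
  B6 = {s19, t19}
  B7 = {s15, t15}
  B8 = {s10, t10}
  B9 = {s4, t4}
  B10 = {s8, t8}
  B11 = {s12, s13, t12, t13}
  B12 = {s16, t16}
  B13 = {s3, t3}
  B14 = {s7, t7}
  B15 = {s2, t2}
  B16 = {s6, t6}
  B17 = {s11, t11}
s0 ∈ B0, t0 ∈ B0 → same block
Bisimilar ⇒ trace-equivalent.

traces(P) = traces(Q)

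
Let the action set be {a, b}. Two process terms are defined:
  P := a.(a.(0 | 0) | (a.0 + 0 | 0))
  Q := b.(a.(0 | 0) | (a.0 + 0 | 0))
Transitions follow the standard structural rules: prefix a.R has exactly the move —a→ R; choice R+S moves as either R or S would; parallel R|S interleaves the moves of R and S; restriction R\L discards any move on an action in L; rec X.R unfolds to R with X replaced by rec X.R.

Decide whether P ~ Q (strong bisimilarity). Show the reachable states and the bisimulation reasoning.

P ≁ Q

LTS(P): 5 reachable states
  p0 = a.(a.(0 | 0) | (a.0 + 0 | 0)) has moves --a--▸ p1
  p1 = a.(0 | 0) | (a.0 + 0 | 0) has moves --a--▸ p2, --a--▸ p3
  p2 = 0 | 0 | (a.0 + 0 | 0) has moves --a--▸ p4
  p3 = a.(0 | 0) | 0 has moves --a--▸ p4
  p4 = 0 | 0 | 0 has moves deadlocked
LTS(Q): 5 reachable states
  q0 = b.(a.(0 | 0) | (a.0 + 0 | 0)) has moves --b--▸ q1
  q1 = a.(0 | 0) | (a.0 + 0 | 0) has moves --a--▸ q2, --a--▸ q3
  q2 = 0 | 0 | (a.0 + 0 | 0) has moves --a--▸ q4
  q3 = a.(0 | 0) | 0 has moves --a--▸ q4
  q4 = 0 | 0 | 0 has moves deadlocked
Coarsest stable partition (strong bisimilarity classes):
  B0 = {p0}
  B1 = {p1, q1}
  B2 = {p2, p3, q2, q3}
  B3 = {p4, q4}
  B4 = {q0}
p0 ∈ B0, q0 ∈ B4 → different blocks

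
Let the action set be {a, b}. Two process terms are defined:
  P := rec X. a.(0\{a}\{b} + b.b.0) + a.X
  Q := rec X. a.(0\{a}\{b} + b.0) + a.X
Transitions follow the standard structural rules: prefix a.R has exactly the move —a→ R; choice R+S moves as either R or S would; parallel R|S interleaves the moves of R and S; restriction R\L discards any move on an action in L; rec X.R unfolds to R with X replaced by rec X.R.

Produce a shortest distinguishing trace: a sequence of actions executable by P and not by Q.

abb

LTS(P): 4 reachable states
  u0 = rec X. a.(0\{a}\{b} + b.b.0) + a.X :: —a→ u0, —a→ u1
  u1 = 0\{a}\{b} + b.b.0 :: —b→ u2
  u2 = b.0 :: —b→ u3
  u3 = 0 :: stopped
LTS(Q): 3 reachable states
  v0 = rec X. a.(0\{a}\{b} + b.0) + a.X :: —a→ v0, —a→ v1
  v1 = 0\{a}\{b} + b.0 :: —b→ v2
  v2 = 0 :: stopped
Executing abb from P (initial set {u0}):
  [1] a ⇒ {u0, u1}
  [2] b ⇒ {u2}
  [3] b ⇒ {u3}
  — P admits the full trace.
Executing abb from Q (initial set {v0}):
  [1] a ⇒ {v0, v1}
  [2] b ⇒ {v2}
  [3] b ⇒ ∅  — Q cannot continue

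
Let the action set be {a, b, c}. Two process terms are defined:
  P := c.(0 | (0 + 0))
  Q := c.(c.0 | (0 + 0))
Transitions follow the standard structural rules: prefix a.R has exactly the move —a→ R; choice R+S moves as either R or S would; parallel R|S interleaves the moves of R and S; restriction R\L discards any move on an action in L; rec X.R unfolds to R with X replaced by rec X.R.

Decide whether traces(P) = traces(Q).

P's transition system — 2 states:
  m0 = c.(0 | (0 + 0)) ⊢ ··c··> m1
  m1 = 0 | (0 + 0) ⊢ deadlocked
Q's transition system — 3 states:
  n0 = c.(c.0 | (0 + 0)) ⊢ ··c··> n1
  n1 = c.0 | (0 + 0) ⊢ ··c··> n2
  n2 = 0 | (0 + 0) ⊢ deadlocked
Trace ⟨cc⟩ through Q, begin at {n0}:
  [1] c ⇒ {n1}
  [2] c ⇒ {n2}
  ✓ Q
Trace ⟨cc⟩ through P, begin at {m0}:
  [1] c ⇒ {m1}
  [2] c ⇒ ∅ (P stuck)

trace-distinct — witness ⟨cc⟩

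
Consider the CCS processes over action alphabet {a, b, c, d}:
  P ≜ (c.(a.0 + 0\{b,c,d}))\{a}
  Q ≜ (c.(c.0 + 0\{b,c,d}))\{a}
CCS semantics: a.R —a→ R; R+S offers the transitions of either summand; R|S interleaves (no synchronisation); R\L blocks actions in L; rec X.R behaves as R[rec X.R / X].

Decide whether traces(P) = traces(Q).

NO — witness ⟨cc⟩

P's transition system — 2 states:
  u0 = (c.(a.0 + 0\{b,c,d}))\{a} → -c-> u1
  u1 = (a.0 + 0\{b,c,d})\{a} → (no moves)
Q's transition system — 3 states:
  v0 = (c.(c.0 + 0\{b,c,d}))\{a} → -c-> v1
  v1 = (c.0 + 0\{b,c,d})\{a} → -c-> v2
  v2 = 0\{a} → (no moves)
Run σ = ⟨cc⟩ on Q: start {v0}
  [1] c ⇒ {v1}
  [2] c ⇒ {v2}
  — Q admits the full trace.
Run σ = ⟨cc⟩ on P: start {u0}
  [1] c ⇒ {u1}
  [2] c ⇒ ∅  — P cannot continue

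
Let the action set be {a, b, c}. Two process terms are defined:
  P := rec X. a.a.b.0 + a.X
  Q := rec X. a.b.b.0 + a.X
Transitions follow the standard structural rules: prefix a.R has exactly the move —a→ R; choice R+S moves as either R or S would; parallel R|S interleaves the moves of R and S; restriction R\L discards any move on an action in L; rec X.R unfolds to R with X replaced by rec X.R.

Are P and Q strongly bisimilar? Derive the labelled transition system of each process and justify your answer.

Reachable graph of P (4 states):
  s0 = rec X. a.a.b.0 + a.X :: -a-> s0, -a-> s1
  s1 = a.b.0 :: -a-> s2
  s2 = b.0 :: -b-> s3
  s3 = 0 :: deadlocked
Reachable graph of Q (4 states):
  t0 = rec X. a.b.b.0 + a.X :: -a-> t0, -a-> t1
  t1 = b.b.0 :: -b-> t2
  t2 = b.0 :: -b-> t3
  t3 = 0 :: deadlocked
Bisimilarity quotient blocks:
  B0 = {s0}
  B1 = {s1}
  B2 = {s2, t2}
  B3 = {s3, t3}
  B4 = {t0}
  B5 = {t1}
s0 ∈ B0, t0 ∈ B4 → different blocks

NO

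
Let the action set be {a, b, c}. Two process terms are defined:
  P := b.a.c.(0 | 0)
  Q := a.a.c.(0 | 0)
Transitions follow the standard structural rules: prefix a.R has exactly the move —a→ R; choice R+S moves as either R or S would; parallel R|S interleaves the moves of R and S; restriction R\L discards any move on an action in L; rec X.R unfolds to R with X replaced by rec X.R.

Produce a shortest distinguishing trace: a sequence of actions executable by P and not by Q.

P's transition system — 4 states:
  s0 = b.a.c.(0 | 0) → =b=> s1
  s1 = a.c.(0 | 0) → =a=> s2
  s2 = c.(0 | 0) → =c=> s3
  s3 = 0 | 0 → ∅
Q's transition system — 4 states:
  t0 = a.a.c.(0 | 0) → =a=> t1
  t1 = a.c.(0 | 0) → =a=> t2
  t2 = c.(0 | 0) → =c=> t3
  t3 = 0 | 0 → ∅
Executing b from P (initial set {s0}):
  [1] b ⇒ {s1}
  ✓ P
Executing b from Q (initial set {t0}):
  [1] b ⇒ ∅  — Q cannot continue

b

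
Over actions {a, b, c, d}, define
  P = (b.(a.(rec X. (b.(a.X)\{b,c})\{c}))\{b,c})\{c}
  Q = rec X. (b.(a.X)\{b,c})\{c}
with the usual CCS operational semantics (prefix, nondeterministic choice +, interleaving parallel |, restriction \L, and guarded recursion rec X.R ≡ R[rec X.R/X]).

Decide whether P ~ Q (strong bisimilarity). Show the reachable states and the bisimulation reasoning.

LTS(P): 3 reachable states
  s0 = (b.(a.(rec X. (b.(a.X)\{b,c})\{c}))\{b,c})\{c} :: ··b··> s1
  s1 = (a.(rec X. (b.(a.X)\{b,c})\{c}))\{b,c}\{c} :: ··a··> s2
  s2 = (rec X. (b.(a.X)\{b,c})\{c})\{b,c}\{c} :: ∅
LTS(Q): 3 reachable states
  t0 = rec X. (b.(a.X)\{b,c})\{c} :: ··b··> t1
  t1 = (a.(rec X. (b.(a.X)\{b,c})\{c}))\{b,c}\{c} :: ··a··> t2
  t2 = (rec X. (b.(a.X)\{b,c})\{c})\{b,c}\{c} :: ∅
Partition-refinement fixed point:
  B0 = {s0, t0}
  B1 = {s1, t1}
  B2 = {s2, t2}
s0 ∈ B0, t0 ∈ B0 → same block

P ~ Q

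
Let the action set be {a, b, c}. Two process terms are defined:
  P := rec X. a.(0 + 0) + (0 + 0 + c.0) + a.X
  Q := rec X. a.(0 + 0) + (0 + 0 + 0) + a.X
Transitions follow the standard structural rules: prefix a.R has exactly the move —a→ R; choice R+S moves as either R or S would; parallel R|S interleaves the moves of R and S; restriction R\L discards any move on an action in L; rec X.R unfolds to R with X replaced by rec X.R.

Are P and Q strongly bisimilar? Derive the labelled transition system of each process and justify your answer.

NO

Reachable graph of P (3 states):
  s0 = rec X. a.(0 + 0) + (0 + 0 + c.0) + a.X ⊢ --a--▸ s0, --a--▸ s1, --c--▸ s2
  s1 = 0 + 0 ⊢ ·
  s2 = 0 ⊢ ·
Reachable graph of Q (2 states):
  t0 = rec X. a.(0 + 0) + (0 + 0 + 0) + a.X ⊢ --a--▸ t0, --a--▸ t1
  t1 = 0 + 0 ⊢ ·
Bisimilarity quotient blocks:
  B0 = {s0}
  B1 = {s1, s2, t1}
  B2 = {t0}
s0 ∈ B0, t0 ∈ B2 → different blocks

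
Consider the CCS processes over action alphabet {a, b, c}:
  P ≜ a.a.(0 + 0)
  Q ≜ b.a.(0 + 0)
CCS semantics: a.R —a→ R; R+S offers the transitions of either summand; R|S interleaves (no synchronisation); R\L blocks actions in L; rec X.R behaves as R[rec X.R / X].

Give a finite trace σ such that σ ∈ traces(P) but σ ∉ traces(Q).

a

Reachable graph of P (3 states):
  s0 = a.a.(0 + 0) :: —a→ s1
  s1 = a.(0 + 0) :: —a→ s2
  s2 = 0 + 0 :: (no moves)
Reachable graph of Q (3 states):
  t0 = b.a.(0 + 0) :: —b→ t1
  t1 = a.(0 + 0) :: —a→ t2
  t2 = 0 + 0 :: (no moves)
Run σ = ⟨a⟩ on P: start {s0}
  after a @ step 1: {s1}
  P completes σ.
Run σ = ⟨a⟩ on Q: start {t0}
  after a @ step 1: ∅  — Q cannot continue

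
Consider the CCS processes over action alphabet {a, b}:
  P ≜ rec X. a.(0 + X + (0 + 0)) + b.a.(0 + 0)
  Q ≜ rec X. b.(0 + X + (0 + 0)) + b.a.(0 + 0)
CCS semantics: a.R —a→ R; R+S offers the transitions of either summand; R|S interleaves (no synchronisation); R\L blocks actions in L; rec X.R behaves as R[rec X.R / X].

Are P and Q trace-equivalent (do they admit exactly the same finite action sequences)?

traces(P) ≠ traces(Q) — witness ⟨a⟩

LTS(P): 4 reachable states
  m0 = rec X. a.(0 + X + (0 + 0)) + b.a.(0 + 0) | ··a··> m1, ··b··> m2
  m1 = 0 + (rec X. a.(0 + X + (0 + 0)) + b.a.(0 + 0)) + (0 + 0) | ··a··> m1, ··b··> m2
  m2 = a.(0 + 0) | ··a··> m3
  m3 = 0 + 0 | deadlocked
LTS(Q): 4 reachable states
  n0 = rec X. b.(0 + X + (0 + 0)) + b.a.(0 + 0) | ··b··> n1, ··b··> n2
  n1 = 0 + (rec X. b.(0 + X + (0 + 0)) + b.a.(0 + 0)) + (0 + 0) | ··b··> n1, ··b··> n2
  n2 = a.(0 + 0) | ··a··> n3
  n3 = 0 + 0 | deadlocked
Run σ = ⟨a⟩ on P: start {m0}
  [1] a ⇒ {m1}
  — P admits the full trace.
Run σ = ⟨a⟩ on Q: start {n0}
  [1] a ⇒ ∅  — Q cannot continue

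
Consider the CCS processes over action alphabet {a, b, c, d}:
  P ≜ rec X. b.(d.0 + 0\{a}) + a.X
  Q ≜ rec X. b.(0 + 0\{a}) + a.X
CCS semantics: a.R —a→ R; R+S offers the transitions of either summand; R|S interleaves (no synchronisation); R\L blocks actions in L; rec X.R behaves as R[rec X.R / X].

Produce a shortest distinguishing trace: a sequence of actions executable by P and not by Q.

LTS(P): 3 reachable states
  u0 = rec X. b.(d.0 + 0\{a}) + a.X ⊢ =a=> u0, =b=> u1
  u1 = d.0 + 0\{a} ⊢ =d=> u2
  u2 = 0 ⊢ stopped
LTS(Q): 2 reachable states
  v0 = rec X. b.(0 + 0\{a}) + a.X ⊢ =a=> v0, =b=> v1
  v1 = 0 + 0\{a} ⊢ stopped
Trace ⟨bd⟩ through P, begin at {u0}:
  [1] b ⇒ {u1}
  [2] d ⇒ {u2}
  P completes σ.
Trace ⟨bd⟩ through Q, begin at {v0}:
  [1] b ⇒ {v1}
  [2] d ⇒ no successor for Q

bd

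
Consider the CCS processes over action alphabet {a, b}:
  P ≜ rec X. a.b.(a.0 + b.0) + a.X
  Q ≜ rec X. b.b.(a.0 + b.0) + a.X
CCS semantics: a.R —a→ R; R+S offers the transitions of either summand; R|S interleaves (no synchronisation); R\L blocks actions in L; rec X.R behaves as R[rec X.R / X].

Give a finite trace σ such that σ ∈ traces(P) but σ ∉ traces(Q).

P's transition system — 4 states:
  s0 = rec X. a.b.(a.0 + b.0) + a.X | —a→ s0, —a→ s1
  s1 = b.(a.0 + b.0) | —b→ s2
  s2 = a.0 + b.0 | —a→ s3, —b→ s3
  s3 = 0 | deadlocked
Q's transition system — 4 states:
  t0 = rec X. b.b.(a.0 + b.0) + a.X | —a→ t0, —b→ t1
  t1 = b.(a.0 + b.0) | —b→ t2
  t2 = a.0 + b.0 | —a→ t3, —b→ t3
  t3 = 0 | deadlocked
Trace ⟨aba⟩ through P, begin at {s0}:
  after a @ step 1: {s0, s1}
  after b @ step 2: {s2}
  after a @ step 3: {s3}
  ✓ P
Trace ⟨aba⟩ through Q, begin at {t0}:
  after a @ step 1: {t0}
  after b @ step 2: {t1}
  after a @ step 3: ∅ (Q stuck)

aba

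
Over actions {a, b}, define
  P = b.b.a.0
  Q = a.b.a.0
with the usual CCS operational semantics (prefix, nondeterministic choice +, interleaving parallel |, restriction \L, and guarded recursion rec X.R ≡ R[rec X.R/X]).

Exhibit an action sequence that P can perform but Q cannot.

b

Reachable graph of P (4 states):
  u0 = b.b.a.0 → --b--▸ u1
  u1 = b.a.0 → --b--▸ u2
  u2 = a.0 → --a--▸ u3
  u3 = 0 → deadlocked
Reachable graph of Q (4 states):
  v0 = a.b.a.0 → --a--▸ v1
  v1 = b.a.0 → --b--▸ v2
  v2 = a.0 → --a--▸ v3
  v3 = 0 → deadlocked
Executing b from P (initial set {u0}):
  after b @ step 1: {u1}
  ✓ P
Executing b from Q (initial set {v0}):
  after b @ step 1: ∅ (Q stuck)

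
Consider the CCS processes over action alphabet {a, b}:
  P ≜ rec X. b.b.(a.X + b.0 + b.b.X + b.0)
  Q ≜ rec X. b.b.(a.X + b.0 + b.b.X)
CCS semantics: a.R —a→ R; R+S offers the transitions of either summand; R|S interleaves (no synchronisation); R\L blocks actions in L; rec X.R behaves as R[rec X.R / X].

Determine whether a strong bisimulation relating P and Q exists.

P's transition system — 5 states:
  m0 = rec X. b.b.(a.X + b.0 + b.b.X + b.0) ⊢ ··b··> m1
  m1 = b.(a.(rec X. b.b.(a.X + b.0 + b.b.X + b.0)) + b.0 + b.b.(rec X. b.b.(a.X + b.0 + b.b.X + b.0)) + b.0) ⊢ ··b··> m2
  m2 = a.(rec X. b.b.(a.X + b.0 + b.b.X + b.0)) + b.0 + b.b.(rec X. b.b.(a.X + b.0 + b.b.X + b.0)) + b.0 ⊢ ··a··> m0, ··b··> m3, ··b··> m4
  m3 = 0 ⊢ deadlocked
  m4 = b.(rec X. b.b.(a.X + b.0 + b.b.X + b.0)) ⊢ ··b··> m0
Q's transition system — 5 states:
  n0 = rec X. b.b.(a.X + b.0 + b.b.X) ⊢ ··b··> n1
  n1 = b.(a.(rec X. b.b.(a.X + b.0 + b.b.X)) + b.0 + b.b.(rec X. b.b.(a.X + b.0 + b.b.X))) ⊢ ··b··> n2
  n2 = a.(rec X. b.b.(a.X + b.0 + b.b.X)) + b.0 + b.b.(rec X. b.b.(a.X + b.0 + b.b.X)) ⊢ ··a··> n0, ··b··> n3, ··b··> n4
  n3 = 0 ⊢ deadlocked
  n4 = b.(rec X. b.b.(a.X + b.0 + b.b.X)) ⊢ ··b··> n0
Partition-refinement fixed point:
  B0 = {m0, n0}
  B1 = {m1, n1}
  B2 = {m2, n2}
  B3 = {m4, n4}
  B4 = {m3, n3}
m0 ∈ B0, n0 ∈ B0 → same block

bisimilar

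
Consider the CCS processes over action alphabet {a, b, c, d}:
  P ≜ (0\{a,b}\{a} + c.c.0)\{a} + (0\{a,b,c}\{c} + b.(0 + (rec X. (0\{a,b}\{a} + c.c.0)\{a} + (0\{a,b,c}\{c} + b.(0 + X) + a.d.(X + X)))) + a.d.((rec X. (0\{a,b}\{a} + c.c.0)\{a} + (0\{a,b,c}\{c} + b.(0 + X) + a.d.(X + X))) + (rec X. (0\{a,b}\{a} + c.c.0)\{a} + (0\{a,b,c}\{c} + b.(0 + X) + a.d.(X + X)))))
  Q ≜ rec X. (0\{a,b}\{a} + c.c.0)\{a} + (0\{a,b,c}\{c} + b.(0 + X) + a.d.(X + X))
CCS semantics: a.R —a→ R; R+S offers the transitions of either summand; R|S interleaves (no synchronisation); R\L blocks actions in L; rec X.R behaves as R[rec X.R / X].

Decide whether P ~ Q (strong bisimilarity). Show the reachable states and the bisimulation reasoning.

Reachable graph of P (6 states):
  p0 = (0\{a,b}\{a} + c.c.0)\{a} + (0\{a,b,c}\{c} + b.(0 + (rec X. (0\{a,b}\{a} + c.c.0)\{a} + (0\{a,b,c}\{c} + b.(0 + X) + a.d.(X + X)))) + a.d.((rec X. (0\{a,b}\{a} + c.c.0)\{a} + (0\{a,b,c}\{c} + b.(0 + X) + a.d.(X + X))) + (rec X. (0\{a,b}\{a} + c.c.0)\{a} + (0\{a,b,c}\{c} + b.(0 + X) + a.d.(X + X))))) ⊢ ··a··> p1, ··b··> p2, ··c··> p3
  p1 = d.((rec X. (0\{a,b}\{a} + c.c.0)\{a} + (0\{a,b,c}\{c} + b.(0 + X) + a.d.(X + X))) + (rec X. (0\{a,b}\{a} + c.c.0)\{a} + (0\{a,b,c}\{c} + b.(0 + X) + a.d.(X + X)))) ⊢ ··d··> p4
  p2 = 0 + (rec X. (0\{a,b}\{a} + c.c.0)\{a} + (0\{a,b,c}\{c} + b.(0 + X) + a.d.(X + X))) ⊢ ··a··> p1, ··b··> p2, ··c··> p3
  p3 = (c.0)\{a} ⊢ ··c··> p5
  p4 = (rec X. (0\{a,b}\{a} + c.c.0)\{a} + (0\{a,b,c}\{c} + b.(0 + X) + a.d.(X + X))) + (rec X. (0\{a,b}\{a} + c.c.0)\{a} + (0\{a,b,c}\{c} + b.(0 + X) + a.d.(X + X))) ⊢ ··a··> p1, ··b··> p2, ··c··> p3
  p5 = 0\{a} ⊢ (no moves)
Reachable graph of Q (6 states):
  q0 = rec X. (0\{a,b}\{a} + c.c.0)\{a} + (0\{a,b,c}\{c} + b.(0 + X) + a.d.(X + X)) ⊢ ··a··> q1, ··b··> q2, ··c··> q3
  q1 = d.((rec X. (0\{a,b}\{a} + c.c.0)\{a} + (0\{a,b,c}\{c} + b.(0 + X) + a.d.(X + X))) + (rec X. (0\{a,b}\{a} + c.c.0)\{a} + (0\{a,b,c}\{c} + b.(0 + X) + a.d.(X + X)))) ⊢ ··d··> q4
  q2 = 0 + (rec X. (0\{a,b}\{a} + c.c.0)\{a} + (0\{a,b,c}\{c} + b.(0 + X) + a.d.(X + X))) ⊢ ··a··> q1, ··b··> q2, ··c··> q3
  q3 = (c.0)\{a} ⊢ ··c··> q5
  q4 = (rec X. (0\{a,b}\{a} + c.c.0)\{a} + (0\{a,b,c}\{c} + b.(0 + X) + a.d.(X + X))) + (rec X. (0\{a,b}\{a} + c.c.0)\{a} + (0\{a,b,c}\{c} + b.(0 + X) + a.d.(X + X))) ⊢ ··a··> q1, ··b··> q2, ··c··> q3
  q5 = 0\{a} ⊢ (no moves)
Partition-refinement fixed point:
  B0 = {p0, p2, p4, q0, q2, q4}
  B1 = {p3, q3}
  B2 = {p5, q5}
  B3 = {p1, q1}
p0 ∈ B0, q0 ∈ B0 → same block

YES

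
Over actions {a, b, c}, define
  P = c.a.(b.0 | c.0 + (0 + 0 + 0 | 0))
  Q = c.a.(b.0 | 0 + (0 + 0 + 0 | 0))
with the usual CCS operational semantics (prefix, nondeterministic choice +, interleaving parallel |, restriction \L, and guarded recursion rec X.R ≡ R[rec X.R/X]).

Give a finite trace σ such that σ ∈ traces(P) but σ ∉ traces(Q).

P's transition system — 6 states:
  m0 = c.a.(b.0 | c.0 + (0 + 0 + 0 | 0)) → -c-> m1
  m1 = a.(b.0 | c.0 + (0 + 0 + 0 | 0)) → -a-> m2
  m2 = b.0 | c.0 + (0 + 0 + 0 | 0) → -b-> m3, -c-> m4
  m3 = 0 | c.0 → -c-> m5
  m4 = b.0 | 0 → -b-> m5
  m5 = 0 | 0 → (no moves)
Q's transition system — 4 states:
  n0 = c.a.(b.0 | 0 + (0 + 0 + 0 | 0)) → -c-> n1
  n1 = a.(b.0 | 0 + (0 + 0 + 0 | 0)) → -a-> n2
  n2 = b.0 | 0 + (0 + 0 + 0 | 0) → -b-> n3
  n3 = 0 | 0 → (no moves)
Trace ⟨cac⟩ through P, begin at {m0}:
  [1] c ⇒ {m1}
  [2] a ⇒ {m2}
  [3] c ⇒ {m4}
  ✓ P
Trace ⟨cac⟩ through Q, begin at {n0}:
  [1] c ⇒ {n1}
  [2] a ⇒ {n2}
  [3] c ⇒ ∅ (Q stuck)

cac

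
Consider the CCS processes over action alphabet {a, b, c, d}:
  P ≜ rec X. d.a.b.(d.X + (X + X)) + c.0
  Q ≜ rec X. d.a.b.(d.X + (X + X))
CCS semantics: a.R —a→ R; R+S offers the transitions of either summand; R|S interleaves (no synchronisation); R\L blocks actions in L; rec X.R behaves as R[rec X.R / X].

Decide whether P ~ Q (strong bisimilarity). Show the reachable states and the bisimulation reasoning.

P ≁ Q

LTS(P): 5 reachable states
  p0 = rec X. d.a.b.(d.X + (X + X)) + c.0 has moves ··c··> p1, ··d··> p2
  p1 = 0 has moves (no moves)
  p2 = a.b.(d.(rec X. d.a.b.(d.X + (X + X)) + c.0) + ((rec X. d.a.b.(d.X + (X + X)) + c.0) + (rec X. d.a.b.(d.X + (X + X)) + c.0))) has moves ··a··> p3
  p3 = b.(d.(rec X. d.a.b.(d.X + (X + X)) + c.0) + ((rec X. d.a.b.(d.X + (X + X)) + c.0) + (rec X. d.a.b.(d.X + (X + X)) + c.0))) has moves ··b··> p4
  p4 = d.(rec X. d.a.b.(d.X + (X + X)) + c.0) + ((rec X. d.a.b.(d.X + (X + X)) + c.0) + (rec X. d.a.b.(d.X + (X + X)) + c.0)) has moves ··c··> p1, ··d··> p0, ··d··> p2
LTS(Q): 4 reachable states
  q0 = rec X. d.a.b.(d.X + (X + X)) has moves ··d··> q1
  q1 = a.b.(d.(rec X. d.a.b.(d.X + (X + X))) + ((rec X. d.a.b.(d.X + (X + X))) + (rec X. d.a.b.(d.X + (X + X))))) has moves ··a··> q2
  q2 = b.(d.(rec X. d.a.b.(d.X + (X + X))) + ((rec X. d.a.b.(d.X + (X + X))) + (rec X. d.a.b.(d.X + (X + X))))) has moves ··b··> q3
  q3 = d.(rec X. d.a.b.(d.X + (X + X))) + ((rec X. d.a.b.(d.X + (X + X))) + (rec X. d.a.b.(d.X + (X + X)))) has moves ··d··> q0, ··d··> q1
Bisimilarity quotient blocks:
  B0 = {p0}
  B1 = {p2}
  B2 = {p3}
  B3 = {p4}
  B4 = {p1}
  B5 = {q0}
  B6 = {q1}
  B7 = {q2}
  B8 = {q3}
p0 ∈ B0, q0 ∈ B5 → different blocks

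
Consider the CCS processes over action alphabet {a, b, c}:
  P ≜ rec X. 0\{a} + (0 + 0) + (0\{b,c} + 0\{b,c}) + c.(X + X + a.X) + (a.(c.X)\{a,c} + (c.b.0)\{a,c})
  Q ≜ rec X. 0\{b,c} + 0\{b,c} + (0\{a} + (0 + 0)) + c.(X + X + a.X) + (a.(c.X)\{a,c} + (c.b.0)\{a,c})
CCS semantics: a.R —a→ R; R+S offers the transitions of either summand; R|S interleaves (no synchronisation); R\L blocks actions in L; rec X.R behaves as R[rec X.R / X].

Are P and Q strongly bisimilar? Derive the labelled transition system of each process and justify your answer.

LTS(P): 3 reachable states
  u0 = rec X. 0\{a} + (0 + 0) + (0\{b,c} + 0\{b,c}) + c.(X + X + a.X) + (a.(c.X)\{a,c} + (c.b.0)\{a,c}) has moves -a-> u1, -c-> u2
  u1 = (c.(rec X. 0\{a} + (0 + 0) + (0\{b,c} + 0\{b,c}) + c.(X + X + a.X) + (a.(c.X)\{a,c} + (c.b.0)\{a,c})))\{a,c} has moves (no moves)
  u2 = (rec X. 0\{a} + (0 + 0) + (0\{b,c} + 0\{b,c}) + c.(X + X + a.X) + (a.(c.X)\{a,c} + (c.b.0)\{a,c})) + (rec X. 0\{a} + (0 + 0) + (0\{b,c} + 0\{b,c}) + c.(X + X + a.X) + (a.(c.X)\{a,c} + (c.b.0)\{a,c})) + a.(rec X. 0\{a} + (0 + 0) + (0\{b,c} + 0\{b,c}) + c.(X + X + a.X) + (a.(c.X)\{a,c} + (c.b.0)\{a,c})) has moves -a-> u0, -a-> u1, -c-> u2
LTS(Q): 3 reachable states
  v0 = rec X. 0\{b,c} + 0\{b,c} + (0\{a} + (0 + 0)) + c.(X + X + a.X) + (a.(c.X)\{a,c} + (c.b.0)\{a,c}) has moves -a-> v1, -c-> v2
  v1 = (c.(rec X. 0\{b,c} + 0\{b,c} + (0\{a} + (0 + 0)) + c.(X + X + a.X) + (a.(c.X)\{a,c} + (c.b.0)\{a,c})))\{a,c} has moves (no moves)
  v2 = (rec X. 0\{b,c} + 0\{b,c} + (0\{a} + (0 + 0)) + c.(X + X + a.X) + (a.(c.X)\{a,c} + (c.b.0)\{a,c})) + (rec X. 0\{b,c} + 0\{b,c} + (0\{a} + (0 + 0)) + c.(X + X + a.X) + (a.(c.X)\{a,c} + (c.b.0)\{a,c})) + a.(rec X. 0\{b,c} + 0\{b,c} + (0\{a} + (0 + 0)) + c.(X + X + a.X) + (a.(c.X)\{a,c} + (c.b.0)\{a,c})) has moves -a-> v0, -a-> v1, -c-> v2
Coarsest stable partition (strong bisimilarity classes):
  B0 = {u0, v0}
  B1 = {u2, v2}
  B2 = {u1, v1}
u0 ∈ B0, v0 ∈ B0 → same block

bisimilar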